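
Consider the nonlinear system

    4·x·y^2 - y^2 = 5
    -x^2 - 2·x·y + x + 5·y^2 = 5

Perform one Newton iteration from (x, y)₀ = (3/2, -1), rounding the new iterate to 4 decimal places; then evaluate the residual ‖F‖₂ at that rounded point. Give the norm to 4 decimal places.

0.4397

At (3/2, -1): F = (0.0000, 2.2500).
Jacobian J = [[4·y^2, 8·x·y - 2·y], [-2·x - 2·y + 1, -2·x + 10·y]].
At the point, J = [[4.0000, -10.0000], [0.0000, -13.0000]] (det J = -52.0000).
Solving J·Δ = −F gives Δ = (0.4327, 0.1731).
Then the next iterate is (x, y)₁ = (1.9327, -0.8269).
Re-evaluating at (1.9327, -0.8269): F = (-0.397724, -0.187512), so ‖F‖₂ = 0.4397.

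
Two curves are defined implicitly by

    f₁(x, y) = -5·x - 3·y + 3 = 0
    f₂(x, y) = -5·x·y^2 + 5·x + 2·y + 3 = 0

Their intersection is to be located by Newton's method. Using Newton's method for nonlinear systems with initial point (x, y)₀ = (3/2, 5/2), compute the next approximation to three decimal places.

(-1.861, 4.101)

At (3/2, 5/2): F = (-12.000, -31.375).
Jacobian J = [[-5, -3], [-5·y^2 + 5, -10·x·y + 2]].
At the point, J = [[-5.000, -3.000], [-26.250, -35.500]] (det J = 98.750).
Solving J·Δ = −F gives Δ = (-3.361, 1.601).
Then the next iterate is (x, y)₁ = (-1.861, 4.101).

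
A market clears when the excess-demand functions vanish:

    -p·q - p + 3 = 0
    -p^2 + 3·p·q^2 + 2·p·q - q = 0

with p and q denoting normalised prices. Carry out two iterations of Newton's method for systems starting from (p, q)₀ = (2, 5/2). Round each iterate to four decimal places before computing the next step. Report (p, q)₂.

At (2, 5/2): F = (-4.0000, 41.0000).
Jacobian J = [[-q - 1, -p], [-2·p + 3·q^2 + 2·q, 6·p·q + 2·p - 1]].
At the point, J = [[-3.5000, -2.0000], [19.7500, 33.0000]] (det J = -76.0000).
Solving J·Δ = −F gives Δ = (-0.6579, -0.8487).
Then the next iterate is (p, q)₁ = (1.3421, 1.6513).
Round to (1.3421, 1.6513) and repeat: F = (-0.558310, 11.958768), J = [[-2.6513, -1.3421], [8.798775, 14.981458]].
Δ = (0.2754, -0.9600), so (p, q)₂ = (1.6175, 0.6913).

(1.6175, 0.6913)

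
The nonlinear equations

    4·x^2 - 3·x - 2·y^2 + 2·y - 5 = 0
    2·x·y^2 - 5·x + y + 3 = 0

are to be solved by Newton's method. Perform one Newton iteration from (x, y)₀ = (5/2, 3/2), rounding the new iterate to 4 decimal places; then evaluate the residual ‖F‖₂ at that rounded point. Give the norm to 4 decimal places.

At (5/2, 3/2): F = (11.0000, 3.2500).
Jacobian J = [[8·x - 3, -4·y + 2], [2·y^2 - 5, 4·x·y + 1]].
At the point, J = [[17.0000, -4.0000], [-0.5000, 16.0000]] (det J = 270.0000).
Solving J·Δ = −F gives Δ = (-0.7000, -0.2250).
Then the next iterate is (x, y)₁ = (1.8000, 1.2750).
Re-evaluating at (1.8000, 1.2750): F = (1.858750, 1.127250), so ‖F‖₂ = 2.1739.

2.1739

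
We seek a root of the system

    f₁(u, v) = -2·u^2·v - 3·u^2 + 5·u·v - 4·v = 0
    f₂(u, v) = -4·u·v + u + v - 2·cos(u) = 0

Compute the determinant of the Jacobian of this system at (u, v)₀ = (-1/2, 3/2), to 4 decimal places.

J = [[-4·u·v - 6·u + 5·v, -2·u^2 + 5·u - 4], [-4·v + 2·sin(u) + 1, -4·u + 1]].
At the point, J = [[13.5000, -7.0000], [-5.958851, 3.0000]].
det J = -1.2120.

-1.2120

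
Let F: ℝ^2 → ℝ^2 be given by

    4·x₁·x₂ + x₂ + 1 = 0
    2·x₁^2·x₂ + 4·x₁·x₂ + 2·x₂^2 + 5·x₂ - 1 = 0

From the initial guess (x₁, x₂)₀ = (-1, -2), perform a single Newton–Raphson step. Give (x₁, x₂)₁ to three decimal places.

(-0.200, -1.800)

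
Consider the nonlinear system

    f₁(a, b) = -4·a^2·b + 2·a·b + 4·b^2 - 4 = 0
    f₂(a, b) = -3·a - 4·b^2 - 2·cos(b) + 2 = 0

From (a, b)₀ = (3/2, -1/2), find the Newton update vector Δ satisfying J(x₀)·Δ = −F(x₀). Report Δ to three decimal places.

(-3.552, -1.776)

At (3/2, -1/2): F = (0.000, -5.25517).
Jacobian J = [[-8·a·b + 2·b, -4·a^2 + 2·a + 8·b], [-3, -8·b + 2·sin(b)]].
At the point, J = [[5.000, -10.000], [-3.000, 3.04115]] (det J = -14.79426).
Solving J·Δ = −F gives Δ = (-3.552, -1.776).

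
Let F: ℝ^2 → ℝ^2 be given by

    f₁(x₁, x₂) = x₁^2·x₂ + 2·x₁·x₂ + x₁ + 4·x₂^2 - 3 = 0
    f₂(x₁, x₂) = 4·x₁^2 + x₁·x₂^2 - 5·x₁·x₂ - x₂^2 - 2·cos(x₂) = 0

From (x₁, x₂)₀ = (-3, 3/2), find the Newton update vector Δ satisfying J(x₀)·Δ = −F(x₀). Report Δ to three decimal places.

(1.699, 0.066)

At (-3, 3/2): F = (7.500, 49.35853).
Jacobian J = [[2·x₁·x₂ + 2·x₂ + 1, x₁^2 + 2·x₁ + 8·x₂], [8·x₁ + x₂^2 - 5·x₂, 2·x₁·x₂ - 5·x₁ - 2·x₂ + 2·sin(x₂)]].
At the point, J = [[-5.000, 15.000], [-29.250, 4.99499]] (det J = 413.77505).
Solving J·Δ = −F gives Δ = (1.699, 0.066).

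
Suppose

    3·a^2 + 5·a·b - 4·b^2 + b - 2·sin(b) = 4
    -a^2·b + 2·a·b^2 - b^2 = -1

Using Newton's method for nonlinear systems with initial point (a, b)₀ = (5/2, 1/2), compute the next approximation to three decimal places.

(1.024, 1.312)

At (5/2, 1/2): F = (19.54115, -1.125).
Jacobian J = [[6·a + 5·b, 5·a - 8·b - 2·cos(b) + 1], [-2·a·b + 2·b^2, -a^2 + 4·a·b - 2·b]].
At the point, J = [[17.500, 7.74483], [-2.000, -2.250]] (det J = -23.88533).
Solving J·Δ = −F gives Δ = (-1.476, 0.812).
Then the next iterate is (a, b)₁ = (1.024, 1.312).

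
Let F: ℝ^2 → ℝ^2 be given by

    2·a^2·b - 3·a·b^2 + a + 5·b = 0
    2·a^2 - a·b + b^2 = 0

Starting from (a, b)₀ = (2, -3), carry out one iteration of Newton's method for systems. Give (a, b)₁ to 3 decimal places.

(-0.871, -4.072)

At (2, -3): F = (-91.000, 23.000).
Jacobian J = [[4·a·b - 3·b^2 + 1, 2·a^2 - 6·a·b + 5], [4·a - b, -a + 2·b]].
At the point, J = [[-50.000, 49.000], [11.000, -8.000]] (det J = -139.000).
Solving J·Δ = −F gives Δ = (-2.871, -1.072).
Then the next iterate is (a, b)₁ = (-0.871, -4.072).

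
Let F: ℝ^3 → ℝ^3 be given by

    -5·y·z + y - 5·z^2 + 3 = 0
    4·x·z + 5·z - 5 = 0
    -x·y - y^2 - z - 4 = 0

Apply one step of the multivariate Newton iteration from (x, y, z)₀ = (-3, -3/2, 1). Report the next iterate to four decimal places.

At (-3, -3/2, 1): F = (4.0000, -12.0000, -11.7500).
Jacobian J = [[0, -5·z + 1, -5·y - 10·z], [4·z, 0, 4·x + 5], [-y, -x - 2·y, -1]].
At the point, J = [[0.0000, -4.0000, -2.5000], [4.0000, 0.0000, -7.0000], [1.5000, 6.0000, -1.0000]] (det J = -34.0000).
Solving J·Δ = −F gives Δ = (1.9706, 1.3676, -0.5882).
Then the next iterate is (x, y, z)₁ = (-1.0294, -0.1324, 0.4118).

(-1.0294, -0.1324, 0.4118)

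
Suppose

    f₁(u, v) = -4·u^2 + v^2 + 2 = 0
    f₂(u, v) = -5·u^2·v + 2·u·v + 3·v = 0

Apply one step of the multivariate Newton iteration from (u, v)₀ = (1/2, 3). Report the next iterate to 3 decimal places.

(1.012, 1.674)

At (1/2, 3): F = (10.000, 8.250).
Jacobian J = [[-8·u, 2·v], [-10·u·v + 2·v, -5·u^2 + 2·u + 3]].
At the point, J = [[-4.000, 6.000], [-9.000, 2.750]] (det J = 43.000).
Solving J·Δ = −F gives Δ = (0.512, -1.326).
Then the next iterate is (u, v)₁ = (1.012, 1.674).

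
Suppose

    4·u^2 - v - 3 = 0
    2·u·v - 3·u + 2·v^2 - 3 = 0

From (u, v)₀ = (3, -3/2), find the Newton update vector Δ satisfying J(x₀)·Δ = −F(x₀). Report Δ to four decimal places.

(-2.7500, -31.5000)

At (3, -3/2): F = (34.5000, -16.5000).
Jacobian J = [[8·u, -1], [2·v - 3, 2·u + 4·v]].
At the point, J = [[24.0000, -1.0000], [-6.0000, 0.0000]] (det J = -6.0000).
Solving J·Δ = −F gives Δ = (-2.7500, -31.5000).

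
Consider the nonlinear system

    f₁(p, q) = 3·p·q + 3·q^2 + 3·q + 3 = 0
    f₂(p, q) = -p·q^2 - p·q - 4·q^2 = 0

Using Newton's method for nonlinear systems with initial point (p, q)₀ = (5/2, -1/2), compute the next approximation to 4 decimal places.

At (5/2, -1/2): F = (-1.5000, -0.3750).
Jacobian J = [[3·q, 3·p + 6·q + 3], [-q^2 - q, -2·p·q - p - 8·q]].
At the point, J = [[-1.5000, 7.5000], [0.2500, 4.0000]] (det J = -7.8750).
Solving J·Δ = −F gives Δ = (-0.4048, 0.1190).
Then the next iterate is (p, q)₁ = (2.0952, -0.3810).

(2.0952, -0.3810)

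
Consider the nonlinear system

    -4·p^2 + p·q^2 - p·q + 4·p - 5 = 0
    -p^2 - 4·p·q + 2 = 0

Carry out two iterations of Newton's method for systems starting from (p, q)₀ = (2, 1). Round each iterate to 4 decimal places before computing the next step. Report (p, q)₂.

(-0.3125, 2.0965)

At (2, 1): F = (-13.0000, -10.0000).
Jacobian J = [[-8·p + q^2 - q + 4, 2·p·q - p], [-2·p - 4·q, -4·p]].
At the point, J = [[-12.0000, 2.0000], [-8.0000, -8.0000]] (det J = 112.0000).
Solving J·Δ = −F gives Δ = (-1.1071, -0.1429).
Then the next iterate is (p, q)₁ = (0.8929, 0.8571).
Round to (0.8929, 0.8571) and repeat: F = (-4.726844, -1.858489), J = [[-3.265680, 0.637709], [-5.2142, -3.5716]].
Δ = (-1.2054, 1.2394), so (p, q)₂ = (-0.3125, 2.0965).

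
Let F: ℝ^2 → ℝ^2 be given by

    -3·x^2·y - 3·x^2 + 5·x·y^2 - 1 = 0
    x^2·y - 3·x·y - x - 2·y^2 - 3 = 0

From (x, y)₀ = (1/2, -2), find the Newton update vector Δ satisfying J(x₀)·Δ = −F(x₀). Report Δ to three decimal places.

(0.165, 1.260)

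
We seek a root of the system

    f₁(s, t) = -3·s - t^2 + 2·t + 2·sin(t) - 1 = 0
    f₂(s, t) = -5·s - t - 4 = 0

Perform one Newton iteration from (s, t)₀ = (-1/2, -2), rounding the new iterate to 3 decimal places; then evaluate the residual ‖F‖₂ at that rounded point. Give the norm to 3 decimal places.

At (-1/2, -2): F = (-9.31859, 0.500).
Jacobian J = [[-3, -2·t + 2·cos(t) + 2], [-5, -1]].
At the point, J = [[-3.000, 5.16771], [-5.000, -1.000]] (det J = 28.83853).
Solving J·Δ = −F gives Δ = (-0.234, 1.668).
Then the next iterate is (s, t)₁ = (-0.734, -0.332).
Re-evaluating at (-0.734, -0.332): F = (-0.22409, 0.002), so ‖F‖₂ = 0.224.

0.224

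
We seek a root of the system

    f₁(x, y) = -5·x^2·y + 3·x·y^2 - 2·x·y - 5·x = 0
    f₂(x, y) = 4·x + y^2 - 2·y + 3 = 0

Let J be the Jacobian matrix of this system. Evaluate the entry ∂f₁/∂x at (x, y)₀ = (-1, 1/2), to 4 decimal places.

-0.2500

∂f₁/∂x = -10·x·y + 3·y^2 - 2·y - 5.
At (-1, 1/2) this is -0.2500.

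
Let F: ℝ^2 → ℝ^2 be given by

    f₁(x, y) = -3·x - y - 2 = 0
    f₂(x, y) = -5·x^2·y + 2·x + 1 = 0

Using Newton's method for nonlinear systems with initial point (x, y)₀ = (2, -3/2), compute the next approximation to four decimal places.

(0.2065, -2.6196)

At (2, -3/2): F = (-6.5000, 35.0000).
Jacobian J = [[-3, -1], [-10·x·y + 2, -5·x^2]].
At the point, J = [[-3.0000, -1.0000], [32.0000, -20.0000]] (det J = 92.0000).
Solving J·Δ = −F gives Δ = (-1.7935, -1.1196).
Then the next iterate is (x, y)₁ = (0.2065, -2.6196).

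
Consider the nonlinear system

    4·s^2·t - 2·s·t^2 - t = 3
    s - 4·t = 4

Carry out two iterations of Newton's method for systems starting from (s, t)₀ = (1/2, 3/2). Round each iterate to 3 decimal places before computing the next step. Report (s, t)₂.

At (1/2, 3/2): F = (-5.250, -9.500).
Jacobian J = [[8·s·t - 2·t^2, 4·s^2 - 4·s·t - 1], [1, -4]].
At the point, J = [[1.500, -3.000], [1.000, -4.000]] (det J = -3.000).
Solving J·Δ = −F gives Δ = (-2.500, -3.000).
Then the next iterate is (s, t)₁ = (-2.000, -1.500).
Round to (-2.000, -1.500) and repeat: F = (-16.500, 0.000), J = [[19.500, 3.000], [1.000, -4.000]].
Δ = (0.815, 0.204), so (s, t)₂ = (-1.185, -1.296).

(-1.185, -1.296)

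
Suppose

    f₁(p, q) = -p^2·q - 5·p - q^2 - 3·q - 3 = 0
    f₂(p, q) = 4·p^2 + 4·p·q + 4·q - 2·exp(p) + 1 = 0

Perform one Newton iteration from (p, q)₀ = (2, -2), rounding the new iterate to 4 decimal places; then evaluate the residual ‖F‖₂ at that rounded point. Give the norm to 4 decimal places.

9111.9455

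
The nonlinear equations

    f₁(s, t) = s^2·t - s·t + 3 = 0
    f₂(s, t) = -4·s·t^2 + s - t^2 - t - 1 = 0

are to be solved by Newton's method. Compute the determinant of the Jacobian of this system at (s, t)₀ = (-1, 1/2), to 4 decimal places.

-3.0000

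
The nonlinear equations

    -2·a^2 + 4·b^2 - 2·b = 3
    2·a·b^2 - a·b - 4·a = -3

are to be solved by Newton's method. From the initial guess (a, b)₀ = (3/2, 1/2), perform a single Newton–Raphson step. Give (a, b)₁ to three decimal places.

At (3/2, 1/2): F = (-7.500, -3.000).
Jacobian J = [[-4·a, 8·b - 2], [2·b^2 - b - 4, 4·a·b - a]].
At the point, J = [[-6.000, 2.000], [-4.000, 1.500]] (det J = -1.000).
Solving J·Δ = −F gives Δ = (-5.250, -12.000).
Then the next iterate is (a, b)₁ = (-3.750, -11.500).

(-3.750, -11.500)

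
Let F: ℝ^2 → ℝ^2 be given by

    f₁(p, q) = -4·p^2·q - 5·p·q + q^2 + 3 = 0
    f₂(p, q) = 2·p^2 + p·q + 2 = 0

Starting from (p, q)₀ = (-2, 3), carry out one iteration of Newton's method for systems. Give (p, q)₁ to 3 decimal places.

At (-2, 3): F = (-6.000, 4.000).
Jacobian J = [[-8·p·q - 5·q, -4·p^2 - 5·p + 2·q], [4·p + q, p]].
At the point, J = [[33.000, 0.000], [-5.000, -2.000]] (det J = -66.000).
Solving J·Δ = −F gives Δ = (0.182, 1.545).
Then the next iterate is (p, q)₁ = (-1.818, 4.545).

(-1.818, 4.545)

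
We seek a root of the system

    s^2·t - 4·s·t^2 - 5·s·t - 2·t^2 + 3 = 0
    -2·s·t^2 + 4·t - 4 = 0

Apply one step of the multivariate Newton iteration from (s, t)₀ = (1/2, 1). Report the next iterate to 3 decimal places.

At (1/2, 1): F = (-3.250, -1.000).
Jacobian J = [[2·s·t - 4·t^2 - 5·t, s^2 - 8·s·t - 5·s - 4·t], [-2·t^2, -4·s·t + 4]].
At the point, J = [[-8.000, -10.250], [-2.000, 2.000]] (det J = -36.500).
Solving J·Δ = −F gives Δ = (-0.459, 0.041).
Then the next iterate is (s, t)₁ = (0.041, 1.041).

(0.041, 1.041)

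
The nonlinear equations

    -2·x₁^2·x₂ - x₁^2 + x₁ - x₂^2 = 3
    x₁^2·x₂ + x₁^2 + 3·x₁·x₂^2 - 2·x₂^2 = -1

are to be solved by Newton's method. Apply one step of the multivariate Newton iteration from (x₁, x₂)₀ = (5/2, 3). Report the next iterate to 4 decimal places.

At (5/2, 3): F = (-53.2500, 75.5000).
Jacobian J = [[-4·x₁·x₂ - 2·x₁ + 1, -2·x₁^2 - 2·x₂], [2·x₁·x₂ + 2·x₁ + 3·x₂^2, x₁^2 + 6·x₁·x₂ - 4·x₂]].
At the point, J = [[-34.0000, -18.5000], [47.0000, 39.2500]] (det J = -465.0000).
Solving J·Δ = −F gives Δ = (-1.4910, -0.1382).
Then the next iterate is (x₁, x₂)₁ = (1.0090, 2.8618).

(1.0090, 2.8618)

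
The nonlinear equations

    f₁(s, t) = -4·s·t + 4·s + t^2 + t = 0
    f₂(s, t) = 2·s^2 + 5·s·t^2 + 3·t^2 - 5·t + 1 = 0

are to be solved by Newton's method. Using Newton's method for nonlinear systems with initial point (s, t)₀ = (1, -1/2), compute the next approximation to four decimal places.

At (1, -1/2): F = (5.7500, 7.5000).
Jacobian J = [[-4·t + 4, -4·s + 2·t + 1], [4·s + 5·t^2, 10·s·t + 6·t - 5]].
At the point, J = [[6.0000, -4.0000], [5.2500, -13.0000]] (det J = -57.0000).
Solving J·Δ = −F gives Δ = (-0.7851, 0.2599).
Then the next iterate is (s, t)₁ = (0.2149, -0.2401).

(0.2149, -0.2401)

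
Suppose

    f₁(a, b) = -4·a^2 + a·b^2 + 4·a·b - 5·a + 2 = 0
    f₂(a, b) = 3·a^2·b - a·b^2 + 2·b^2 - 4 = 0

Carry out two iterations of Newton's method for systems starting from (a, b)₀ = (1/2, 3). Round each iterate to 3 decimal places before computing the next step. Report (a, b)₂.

(-0.462, 1.434)

At (1/2, 3): F = (9.000, 11.750).
Jacobian J = [[-8·a + b^2 + 4·b - 5, 2·a·b + 4·a], [6·a·b - b^2, 3·a^2 - 2·a·b + 4·b]].
At the point, J = [[12.000, 5.000], [0.000, 9.750]] (det J = 117.000).
Solving J·Δ = −F gives Δ = (-0.248, -1.205).
Then the next iterate is (a, b)₁ = (0.252, 1.795).
Round to (0.252, 1.795) and repeat: F = (3.10729, 1.97407), J = [[3.38602, 1.91268], [-0.50799, 6.46583]].
Δ = (-0.714, -0.361), so (a, b)₂ = (-0.462, 1.434).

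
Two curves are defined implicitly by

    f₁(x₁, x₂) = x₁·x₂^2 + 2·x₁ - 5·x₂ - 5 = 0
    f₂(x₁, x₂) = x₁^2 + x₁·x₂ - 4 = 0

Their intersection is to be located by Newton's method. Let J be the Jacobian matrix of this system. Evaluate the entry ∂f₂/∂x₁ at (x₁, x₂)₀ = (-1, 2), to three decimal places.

0.000

∂f₂/∂x₁ = 2·x₁ + x₂.
At (-1, 2) this is 0.000.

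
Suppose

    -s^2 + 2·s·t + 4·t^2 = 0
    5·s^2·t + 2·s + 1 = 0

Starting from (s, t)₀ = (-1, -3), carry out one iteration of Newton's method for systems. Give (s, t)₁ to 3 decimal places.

(-0.740, -1.463)

At (-1, -3): F = (41.000, -16.000).
Jacobian J = [[-2·s + 2·t, 2·s + 8·t], [10·s·t + 2, 5·s^2]].
At the point, J = [[-4.000, -26.000], [32.000, 5.000]] (det J = 812.000).
Solving J·Δ = −F gives Δ = (0.260, 1.537).
Then the next iterate is (s, t)₁ = (-0.740, -1.463).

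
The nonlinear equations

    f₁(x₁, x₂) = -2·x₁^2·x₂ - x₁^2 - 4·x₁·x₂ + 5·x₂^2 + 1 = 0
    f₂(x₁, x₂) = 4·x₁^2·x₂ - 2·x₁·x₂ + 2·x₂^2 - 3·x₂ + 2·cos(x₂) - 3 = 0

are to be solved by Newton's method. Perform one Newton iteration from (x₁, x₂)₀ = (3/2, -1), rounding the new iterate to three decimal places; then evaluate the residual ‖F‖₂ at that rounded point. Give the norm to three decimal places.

3.554

At (3/2, -1): F = (14.250, -2.91940).
Jacobian J = [[-4·x₁·x₂ - 2·x₁ - 4·x₂, -2·x₁^2 - 4·x₁ + 10·x₂], [8·x₁·x₂ - 2·x₂, 4·x₁^2 - 2·x₁ + 4·x₂ - 2·sin(x₂) - 3]].
At the point, J = [[7.000, -20.500], [-10.000, 0.68294]] (det J = -200.21941).
Solving J·Δ = −F gives Δ = (-0.250, 0.610).
Then the next iterate is (x₁, x₂)₁ = (1.250, -0.390).
Re-evaluating at (1.250, -0.390): F = (3.36675, -1.13848), so ‖F‖₂ = 3.554.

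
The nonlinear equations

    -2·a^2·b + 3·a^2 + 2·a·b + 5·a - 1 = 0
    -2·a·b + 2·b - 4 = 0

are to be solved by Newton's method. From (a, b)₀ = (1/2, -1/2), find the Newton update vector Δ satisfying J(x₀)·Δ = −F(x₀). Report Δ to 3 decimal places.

At (1/2, -1/2): F = (2.000, -4.500).
Jacobian J = [[-4·a·b + 6·a + 2·b + 5, -2·a^2 + 2·a], [-2·b, -2·a + 2]].
At the point, J = [[8.000, 0.500], [1.000, 1.000]] (det J = 7.500).
Solving J·Δ = −F gives Δ = (-0.567, 5.067).

(-0.567, 5.067)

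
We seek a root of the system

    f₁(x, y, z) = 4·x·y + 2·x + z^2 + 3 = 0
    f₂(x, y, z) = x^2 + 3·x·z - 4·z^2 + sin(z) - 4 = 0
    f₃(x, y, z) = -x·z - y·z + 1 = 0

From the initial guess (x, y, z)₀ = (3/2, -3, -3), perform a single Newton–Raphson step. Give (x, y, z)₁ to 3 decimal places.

At (3/2, -3, -3): F = (-3.000, -51.39112, -3.500).
Jacobian J = [[4·y + 2, 4·x, 2·z], [2·x + 3·z, 0, 3·x - 8·z + cos(z)], [-z, -z, -x - y]].
At the point, J = [[-10.000, 6.000, -6.000], [-6.000, 0.000, 27.51001], [3.000, 3.000, 1.500]] (det J = 1482.48036).
Solving J·Δ = −F gives Δ = (-0.713, 1.024, 1.713).
Then the next iterate is (x, y, z)₁ = (0.787, -1.976, -1.287).

(0.787, -1.976, -1.287)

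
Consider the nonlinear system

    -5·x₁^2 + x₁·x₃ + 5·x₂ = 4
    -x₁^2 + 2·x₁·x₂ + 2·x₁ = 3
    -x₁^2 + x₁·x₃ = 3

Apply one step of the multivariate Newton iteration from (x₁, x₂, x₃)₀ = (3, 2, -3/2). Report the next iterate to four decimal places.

At (3, 2, -3/2): F = (-43.5000, 6.0000, -16.5000).
Jacobian J = [[-10·x₁ + x₃, 5, x₁], [-2·x₁ + 2·x₂ + 2, 2·x₁, 0], [-2·x₁ + x₃, 0, x₁]].
At the point, J = [[-31.5000, 5.0000, 3.0000], [0.0000, 6.0000, 0.0000], [-7.5000, 0.0000, 3.0000]] (det J = -432.0000).
Solving J·Δ = −F gives Δ = (-1.3333, -1.0000, 2.1667).
Then the next iterate is (x₁, x₂, x₃)₁ = (1.6667, 1.0000, 0.6667).

(1.6667, 1.0000, 0.6667)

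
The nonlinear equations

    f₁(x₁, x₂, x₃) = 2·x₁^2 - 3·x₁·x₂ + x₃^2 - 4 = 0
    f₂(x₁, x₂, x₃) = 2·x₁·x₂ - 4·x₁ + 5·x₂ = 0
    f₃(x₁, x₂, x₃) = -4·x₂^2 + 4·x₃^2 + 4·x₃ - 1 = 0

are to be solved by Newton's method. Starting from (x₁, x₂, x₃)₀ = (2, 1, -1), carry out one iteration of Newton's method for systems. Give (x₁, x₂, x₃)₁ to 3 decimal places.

(1.622, 0.805, -1.860)

At (2, 1, -1): F = (-1.000, 1.000, -5.000).
Jacobian J = [[4·x₁ - 3·x₂, -3·x₁, 2·x₃], [2·x₂ - 4, 2·x₁ + 5, 0], [0, -8·x₂, 8·x₃ + 4]].
At the point, J = [[5.000, -6.000, -2.000], [-2.000, 9.000, 0.000], [0.000, -8.000, -4.000]] (det J = -164.000).
Solving J·Δ = −F gives Δ = (-0.378, -0.195, -0.860).
Then the next iterate is (x₁, x₂, x₃)₁ = (1.622, 0.805, -1.860).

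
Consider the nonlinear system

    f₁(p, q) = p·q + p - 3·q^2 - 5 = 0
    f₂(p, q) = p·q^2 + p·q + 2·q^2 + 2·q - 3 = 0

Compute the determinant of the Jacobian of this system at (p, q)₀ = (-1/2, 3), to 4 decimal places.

J = [[q + 1, p - 6·q], [q^2 + q, 2·p·q + p + 4·q + 2]].
At the point, J = [[4.0000, -18.5000], [12.0000, 10.5000]].
det J = 264.0000.

264.0000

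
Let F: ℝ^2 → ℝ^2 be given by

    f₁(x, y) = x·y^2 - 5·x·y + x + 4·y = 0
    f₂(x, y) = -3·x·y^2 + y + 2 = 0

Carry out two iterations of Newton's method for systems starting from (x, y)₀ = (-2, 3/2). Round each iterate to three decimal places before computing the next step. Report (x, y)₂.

(1.520, 1.961)

At (-2, 3/2): F = (14.500, 17.000).
Jacobian J = [[y^2 - 5·y + 1, 2·x·y - 5·x + 4], [-3·y^2, -6·x·y + 1]].
At the point, J = [[-4.250, 8.000], [-6.750, 19.000]] (det J = -26.750).
Solving J·Δ = −F gives Δ = (5.215, 0.958).
Then the next iterate is (x, y)₁ = (3.215, 2.458).
Round to (3.215, 2.458) and repeat: F = (-7.04108, -53.81481), J = [[-5.24824, 3.72994], [-18.12529, -46.41482]].
Δ = (-1.695, -0.497), so (x, y)₂ = (1.520, 1.961).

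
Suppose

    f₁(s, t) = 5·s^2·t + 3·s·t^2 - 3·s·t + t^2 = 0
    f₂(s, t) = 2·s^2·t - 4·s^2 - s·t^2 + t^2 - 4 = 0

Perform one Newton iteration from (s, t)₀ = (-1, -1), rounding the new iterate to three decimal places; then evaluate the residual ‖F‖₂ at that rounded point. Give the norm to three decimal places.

3.217

At (-1, -1): F = (-10.000, -8.000).
Jacobian J = [[10·s·t + 3·t^2 - 3·t, 5·s^2 + 6·s·t - 3·s + 2·t], [4·s·t - 8·s - t^2, 2·s^2 - 2·s·t + 2·t]].
At the point, J = [[16.000, 12.000], [11.000, -2.000]] (det J = -164.000).
Solving J·Δ = −F gives Δ = (0.707, -0.110).
Then the next iterate is (s, t)₁ = (-0.293, -1.110).
Re-evaluating at (-0.293, -1.110): F = (-1.30307, -2.94088), so ‖F‖₂ = 3.217.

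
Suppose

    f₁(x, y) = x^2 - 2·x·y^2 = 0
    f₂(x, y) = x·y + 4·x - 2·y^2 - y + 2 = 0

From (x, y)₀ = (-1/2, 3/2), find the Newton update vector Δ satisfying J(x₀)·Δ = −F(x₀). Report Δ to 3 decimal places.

At (-1/2, 3/2): F = (2.500, -6.750).
Jacobian J = [[2·x - 2·y^2, -4·x·y], [y + 4, x - 4·y - 1]].
At the point, J = [[-5.500, 3.000], [5.500, -7.500]] (det J = 24.750).
Solving J·Δ = −F gives Δ = (-0.061, -0.944).

(-0.061, -0.944)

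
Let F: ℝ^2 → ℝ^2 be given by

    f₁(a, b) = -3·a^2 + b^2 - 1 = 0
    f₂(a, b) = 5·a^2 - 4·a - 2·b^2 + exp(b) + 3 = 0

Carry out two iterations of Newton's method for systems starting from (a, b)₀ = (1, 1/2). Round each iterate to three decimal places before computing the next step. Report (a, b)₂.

(0.320, -1.139)

At (1, 1/2): F = (-3.750, 5.14872).
Jacobian J = [[-6·a, 2·b], [10·a - 4, -4·b + exp(b)]].
At the point, J = [[-6.000, 1.000], [6.000, -0.35128]] (det J = -3.89233).
Solving J·Δ = −F gives Δ = (-0.984, -2.156).
Then the next iterate is (a, b)₁ = (0.016, -1.656).
Round to (0.016, -1.656) and repeat: F = (1.74157, -2.35649), J = [[-0.096, -3.312], [-3.840, 6.81490]].
Δ = (0.304, 0.517), so (a, b)₂ = (0.320, -1.139).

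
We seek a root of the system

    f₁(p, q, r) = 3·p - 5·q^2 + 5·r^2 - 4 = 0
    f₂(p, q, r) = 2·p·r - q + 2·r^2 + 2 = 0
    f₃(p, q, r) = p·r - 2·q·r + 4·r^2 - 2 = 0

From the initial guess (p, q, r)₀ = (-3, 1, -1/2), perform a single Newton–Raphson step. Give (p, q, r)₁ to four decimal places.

(2.5276, 1.0507, -0.6348)

At (-3, 1, -1/2): F = (-16.7500, 4.5000, 1.5000).
Jacobian J = [[3, -10·q, 10·r], [2·r, -1, 2·p + 4·r], [r, -2·r, p - 2·q + 8·r]].
At the point, J = [[3.0000, -10.0000, -5.0000], [-1.0000, -1.0000, -8.0000], [-0.5000, 1.0000, -9.0000]] (det J = 108.5000).
Solving J·Δ = −F gives Δ = (5.5276, 0.0507, -0.1348).
Then the next iterate is (p, q, r)₁ = (2.5276, 1.0507, -0.6348).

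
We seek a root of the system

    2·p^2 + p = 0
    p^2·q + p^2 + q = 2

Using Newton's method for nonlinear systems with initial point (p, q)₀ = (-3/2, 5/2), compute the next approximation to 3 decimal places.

At (-3/2, 5/2): F = (3.000, 8.375).
Jacobian J = [[4·p + 1, 0], [2·p·q + 2·p, p^2 + 1]].
At the point, J = [[-5.000, 0.000], [-10.500, 3.250]] (det J = -16.250).
Solving J·Δ = −F gives Δ = (0.600, -0.638).
Then the next iterate is (p, q)₁ = (-0.900, 1.862).

(-0.900, 1.862)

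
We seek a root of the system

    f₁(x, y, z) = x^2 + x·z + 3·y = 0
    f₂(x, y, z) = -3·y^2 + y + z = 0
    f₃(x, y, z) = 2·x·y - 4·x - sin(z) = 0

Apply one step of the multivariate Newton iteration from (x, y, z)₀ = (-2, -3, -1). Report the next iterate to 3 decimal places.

At (-2, -3, -1): F = (-3.000, -31.000, 20.84147).
Jacobian J = [[2·x + z, 3, x], [0, -6·y + 1, 1], [2·y - 4, 2·x, -cos(z)]].
At the point, J = [[-5.000, 3.000, -2.000], [0.000, 19.000, 1.000], [-10.000, -4.000, -0.54030]] (det J = -378.67128).
Solving J·Δ = −F gives Δ = (1.519, 1.771, -2.641).
Then the next iterate is (x, y, z)₁ = (-0.481, -1.229, -3.641).

(-0.481, -1.229, -3.641)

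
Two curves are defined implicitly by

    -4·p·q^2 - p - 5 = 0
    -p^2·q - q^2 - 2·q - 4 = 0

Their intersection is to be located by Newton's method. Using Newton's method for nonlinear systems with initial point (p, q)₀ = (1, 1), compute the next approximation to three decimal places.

At (1, 1): F = (-10.000, -8.000).
Jacobian J = [[-4·q^2 - 1, -8·p·q], [-2·p·q, -p^2 - 2·q - 2]].
At the point, J = [[-5.000, -8.000], [-2.000, -5.000]] (det J = 9.000).
Solving J·Δ = −F gives Δ = (1.556, -2.222).
Then the next iterate is (p, q)₁ = (2.556, -1.222).

(2.556, -1.222)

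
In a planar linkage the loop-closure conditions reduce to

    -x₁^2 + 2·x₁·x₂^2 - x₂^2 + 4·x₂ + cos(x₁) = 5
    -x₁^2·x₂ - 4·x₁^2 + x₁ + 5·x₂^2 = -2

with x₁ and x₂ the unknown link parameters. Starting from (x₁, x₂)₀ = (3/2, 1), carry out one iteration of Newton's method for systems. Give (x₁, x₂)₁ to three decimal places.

(1.367, 1.114)

At (3/2, 1): F = (-1.17926, -2.750).
Jacobian J = [[-2·x₁ + 2·x₂^2 - sin(x₁), 4·x₁·x₂ - 2·x₂ + 4], [-2·x₁·x₂ - 8·x₁ + 1, -x₁^2 + 10·x₂]].
At the point, J = [[-1.99749, 8.000], [-14.000, 7.750]] (det J = 96.51941).
Solving J·Δ = −F gives Δ = (-0.133, 0.114).
Then the next iterate is (x₁, x₂)₁ = (1.367, 1.114).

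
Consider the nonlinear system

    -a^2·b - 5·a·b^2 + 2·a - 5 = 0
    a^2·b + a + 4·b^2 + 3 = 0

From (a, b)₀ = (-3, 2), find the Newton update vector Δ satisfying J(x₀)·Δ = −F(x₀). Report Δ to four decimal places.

At (-3, 2): F = (31.0000, 34.0000).
Jacobian J = [[-2·a·b - 5·b^2 + 2, -a^2 - 10·a·b], [2·a·b + 1, a^2 + 8·b]].
At the point, J = [[-6.0000, 51.0000], [-11.0000, 25.0000]] (det J = 411.0000).
Solving J·Δ = −F gives Δ = (2.3333, -0.3333).

(2.3333, -0.3333)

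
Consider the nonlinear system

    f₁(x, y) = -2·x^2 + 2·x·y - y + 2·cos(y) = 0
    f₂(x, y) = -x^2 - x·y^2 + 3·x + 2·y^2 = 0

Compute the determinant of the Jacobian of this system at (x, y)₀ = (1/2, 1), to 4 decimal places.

1.6829

J = [[-4·x + 2·y, 2·x - 2·sin(y) - 1], [-2·x - y^2 + 3, -2·x·y + 4·y]].
At the point, J = [[0.0000, -1.682942], [1.0000, 3.0000]].
det J = 1.6829.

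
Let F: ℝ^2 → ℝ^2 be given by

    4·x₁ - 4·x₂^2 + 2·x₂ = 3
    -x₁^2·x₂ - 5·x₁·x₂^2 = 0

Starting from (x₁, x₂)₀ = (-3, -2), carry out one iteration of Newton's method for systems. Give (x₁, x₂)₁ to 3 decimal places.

(-6.370, 0.693)

At (-3, -2): F = (-35.000, 78.000).
Jacobian J = [[4, -8·x₂ + 2], [-2·x₁·x₂ - 5·x₂^2, -x₁^2 - 10·x₁·x₂]].
At the point, J = [[4.000, 18.000], [-32.000, -69.000]] (det J = 300.000).
Solving J·Δ = −F gives Δ = (-3.370, 2.693).
Then the next iterate is (x₁, x₂)₁ = (-6.370, 0.693).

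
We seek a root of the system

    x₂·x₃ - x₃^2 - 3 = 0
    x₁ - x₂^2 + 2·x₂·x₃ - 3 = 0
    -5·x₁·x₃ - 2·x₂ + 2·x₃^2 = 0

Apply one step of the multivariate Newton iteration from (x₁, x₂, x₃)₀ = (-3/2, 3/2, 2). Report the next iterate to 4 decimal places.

At (-3/2, 3/2, 2): F = (-4.0000, -0.7500, 20.0000).
Jacobian J = [[0, x₃, x₂ - 2·x₃], [1, -2·x₂ + 2·x₃, 2·x₂], [-5·x₃, -2, -5·x₁ + 4·x₃]].
At the point, J = [[0.0000, 2.0000, -2.5000], [1.0000, 1.0000, 3.0000], [-10.0000, -2.0000, 15.5000]] (det J = -111.0000).
Solving J·Δ = −F gives Δ = (0.9324, 1.3581, -0.5135).
Then the next iterate is (x₁, x₂, x₃)₁ = (-0.5676, 2.8581, 1.4865).

(-0.5676, 2.8581, 1.4865)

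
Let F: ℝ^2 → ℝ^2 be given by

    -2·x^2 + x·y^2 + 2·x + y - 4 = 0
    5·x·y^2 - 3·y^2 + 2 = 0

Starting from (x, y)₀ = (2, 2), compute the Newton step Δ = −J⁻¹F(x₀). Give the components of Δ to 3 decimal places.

(-0.907, -0.424)

At (2, 2): F = (2.000, 30.000).
Jacobian J = [[-4·x + y^2 + 2, 2·x·y + 1], [5·y^2, 10·x·y - 6·y]].
At the point, J = [[-2.000, 9.000], [20.000, 28.000]] (det J = -236.000).
Solving J·Δ = −F gives Δ = (-0.907, -0.424).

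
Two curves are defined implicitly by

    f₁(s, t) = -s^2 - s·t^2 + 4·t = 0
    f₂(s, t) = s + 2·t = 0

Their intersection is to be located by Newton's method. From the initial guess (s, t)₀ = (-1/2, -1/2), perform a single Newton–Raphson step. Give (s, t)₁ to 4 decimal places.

(0.0000, 0.0000)

At (-1/2, -1/2): F = (-2.1250, -1.5000).
Jacobian J = [[-2·s - t^2, -2·s·t + 4], [1, 2]].
At the point, J = [[0.7500, 3.5000], [1.0000, 2.0000]] (det J = -2.0000).
Solving J·Δ = −F gives Δ = (0.5000, 0.5000).
Then the next iterate is (s, t)₁ = (0.0000, 0.0000).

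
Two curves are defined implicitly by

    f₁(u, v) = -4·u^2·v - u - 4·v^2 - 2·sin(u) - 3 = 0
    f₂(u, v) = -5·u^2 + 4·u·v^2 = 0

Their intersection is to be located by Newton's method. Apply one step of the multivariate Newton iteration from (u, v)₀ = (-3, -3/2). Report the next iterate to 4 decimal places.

(-3.3013, 0.8264)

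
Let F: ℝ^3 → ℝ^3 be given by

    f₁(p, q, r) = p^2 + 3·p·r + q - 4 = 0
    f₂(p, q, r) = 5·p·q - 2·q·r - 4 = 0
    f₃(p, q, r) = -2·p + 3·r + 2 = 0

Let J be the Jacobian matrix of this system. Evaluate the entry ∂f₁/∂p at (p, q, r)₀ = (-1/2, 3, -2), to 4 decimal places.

-7.0000

∂f₁/∂p = 2·p + 3·r.
At (-1/2, 3, -2) this is -7.0000.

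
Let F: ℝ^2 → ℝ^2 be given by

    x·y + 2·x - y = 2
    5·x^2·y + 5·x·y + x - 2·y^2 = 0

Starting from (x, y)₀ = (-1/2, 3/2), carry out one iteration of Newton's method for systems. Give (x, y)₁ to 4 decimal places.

(0.6623, 0.7120)

At (-1/2, 3/2): F = (-5.2500, -6.8750).
Jacobian J = [[y + 2, x - 1], [10·x·y + 5·y + 1, 5·x^2 + 5·x - 4·y]].
At the point, J = [[3.5000, -1.5000], [1.0000, -7.2500]] (det J = -23.8750).
Solving J·Δ = −F gives Δ = (1.1623, -0.7880).
Then the next iterate is (x, y)₁ = (0.6623, 0.7120).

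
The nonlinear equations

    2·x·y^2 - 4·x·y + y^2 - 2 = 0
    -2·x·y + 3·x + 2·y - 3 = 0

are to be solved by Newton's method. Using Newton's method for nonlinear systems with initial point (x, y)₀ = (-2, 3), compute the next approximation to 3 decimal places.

At (-2, 3): F = (-5.000, 9.000).
Jacobian J = [[2·y^2 - 4·y, 4·x·y - 4·x + 2·y], [-2·y + 3, -2·x + 2]].
At the point, J = [[6.000, -10.000], [-3.000, 6.000]] (det J = 6.000).
Solving J·Δ = −F gives Δ = (-10.000, -6.500).
Then the next iterate is (x, y)₁ = (-12.000, -3.500).

(-12.000, -3.500)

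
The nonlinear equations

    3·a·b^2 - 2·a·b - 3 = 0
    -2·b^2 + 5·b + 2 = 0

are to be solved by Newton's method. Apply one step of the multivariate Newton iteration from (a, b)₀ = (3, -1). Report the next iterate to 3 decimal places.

At (3, -1): F = (12.000, -5.000).
Jacobian J = [[3·b^2 - 2·b, 6·a·b - 2·a], [0, -4·b + 5]].
At the point, J = [[5.000, -24.000], [0.000, 9.000]] (det J = 45.000).
Solving J·Δ = −F gives Δ = (0.267, 0.556).
Then the next iterate is (a, b)₁ = (3.267, -0.444).

(3.267, -0.444)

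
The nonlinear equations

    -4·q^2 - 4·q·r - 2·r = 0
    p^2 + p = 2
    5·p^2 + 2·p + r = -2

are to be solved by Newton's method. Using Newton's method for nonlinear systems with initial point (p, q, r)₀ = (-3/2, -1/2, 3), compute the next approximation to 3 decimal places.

(-2.125, -0.625, -18.375)

At (-3/2, -1/2, 3): F = (-1.000, -1.250, 13.250).
Jacobian J = [[0, -8·q - 4·r, -4·q - 2], [2·p + 1, 0, 0], [10·p + 2, 0, 1]].
At the point, J = [[0.000, -8.000, 0.000], [-2.000, 0.000, 0.000], [-13.000, 0.000, 1.000]] (det J = -16.000).
Solving J·Δ = −F gives Δ = (-0.625, -0.125, -21.375).
Then the next iterate is (p, q, r)₁ = (-2.125, -0.625, -18.375).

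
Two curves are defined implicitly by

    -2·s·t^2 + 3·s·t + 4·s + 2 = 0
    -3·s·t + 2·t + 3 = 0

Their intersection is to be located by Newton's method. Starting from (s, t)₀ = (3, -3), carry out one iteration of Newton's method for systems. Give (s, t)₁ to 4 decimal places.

(0.4959, -2.7910)

At (3, -3): F = (-67.0000, 24.0000).
Jacobian J = [[-2·t^2 + 3·t + 4, -4·s·t + 3·s], [-3·t, -3·s + 2]].
At the point, J = [[-23.0000, 45.0000], [9.0000, -7.0000]] (det J = -244.0000).
Solving J·Δ = −F gives Δ = (-2.5041, 0.2090).
Then the next iterate is (s, t)₁ = (0.4959, -2.7910).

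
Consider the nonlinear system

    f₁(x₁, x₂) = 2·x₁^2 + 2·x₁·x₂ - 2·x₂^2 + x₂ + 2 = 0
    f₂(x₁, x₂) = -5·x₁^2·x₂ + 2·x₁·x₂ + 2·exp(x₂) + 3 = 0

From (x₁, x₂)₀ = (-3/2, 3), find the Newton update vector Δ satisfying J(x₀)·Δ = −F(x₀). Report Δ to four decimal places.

(0.6271, -1.2500)

At (-3/2, 3): F = (-17.5000, 0.421074).
Jacobian J = [[4·x₁ + 2·x₂, 2·x₁ - 4·x₂ + 1], [-10·x₁·x₂ + 2·x₂, -5·x₁^2 + 2·x₁ + 2·exp(x₂)]].
At the point, J = [[0.0000, -14.0000], [51.0000, 25.921074]] (det J = 714.0000).
Solving J·Δ = −F gives Δ = (0.6271, -1.2500).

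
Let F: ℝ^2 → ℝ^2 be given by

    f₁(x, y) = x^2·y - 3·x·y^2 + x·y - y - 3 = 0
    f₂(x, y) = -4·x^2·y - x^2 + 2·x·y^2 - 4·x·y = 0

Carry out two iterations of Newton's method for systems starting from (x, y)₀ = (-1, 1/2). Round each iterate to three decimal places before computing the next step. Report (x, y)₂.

(-0.080, 1.873)

At (-1, 1/2): F = (-2.750, -1.500).
Jacobian J = [[2·x·y - 3·y^2 + y, x^2 - 6·x·y + x - 1], [-8·x·y - 2·x + 2·y^2 - 4·y, -4·x^2 + 4·x·y - 4·x]].
At the point, J = [[-1.250, 2.000], [4.500, -2.000]] (det J = -6.500).
Solving J·Δ = −F gives Δ = (1.308, 2.192).
Then the next iterate is (x, y)₁ = (0.308, 2.692).
Round to (0.308, 2.692) and repeat: F = (-11.30359, 0.03116), J = [[-17.39032, -5.57195], [-3.52336, 1.70509]].
Δ = (-0.388, -0.819), so (x, y)₂ = (-0.080, 1.873).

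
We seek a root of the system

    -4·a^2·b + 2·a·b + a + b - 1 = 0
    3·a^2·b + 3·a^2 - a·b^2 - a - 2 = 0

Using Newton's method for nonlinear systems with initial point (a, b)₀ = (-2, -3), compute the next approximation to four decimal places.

At (-2, -3): F = (54.0000, -6.0000).
Jacobian J = [[-8·a·b + 2·b + 1, -4·a^2 + 2·a + 1], [6·a·b + 6·a - b^2 - 1, 3·a^2 - 2·a·b]].
At the point, J = [[-53.0000, -19.0000], [14.0000, 0.0000]] (det J = 266.0000).
Solving J·Δ = −F gives Δ = (0.4286, 1.6466).
Then the next iterate is (a, b)₁ = (-1.5714, -1.3534).

(-1.5714, -1.3534)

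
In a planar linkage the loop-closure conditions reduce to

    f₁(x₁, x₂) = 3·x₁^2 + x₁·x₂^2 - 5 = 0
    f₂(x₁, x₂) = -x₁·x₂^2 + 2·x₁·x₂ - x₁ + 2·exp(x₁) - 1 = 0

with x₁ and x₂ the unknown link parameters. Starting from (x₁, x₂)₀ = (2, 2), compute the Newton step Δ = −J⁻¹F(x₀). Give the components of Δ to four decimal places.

At (2, 2): F = (15.0000, 11.778112).
Jacobian J = [[6·x₁ + x₂^2, 2·x₁·x₂], [-x₂^2 + 2·x₂ + 2·exp(x₁) - 1, -2·x₁·x₂ + 2·x₁]].
At the point, J = [[16.0000, 8.0000], [13.778112, -4.0000]] (det J = -174.224898).
Solving J·Δ = −F gives Δ = (-0.8852, -0.1046).

(-0.8852, -0.1046)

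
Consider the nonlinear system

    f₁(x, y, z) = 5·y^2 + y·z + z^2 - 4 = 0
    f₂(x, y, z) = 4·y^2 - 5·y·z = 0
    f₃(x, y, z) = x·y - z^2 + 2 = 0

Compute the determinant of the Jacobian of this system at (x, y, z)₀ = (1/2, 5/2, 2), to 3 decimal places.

-1006.250

J = [[0, 10·y + z, y + 2·z], [0, 8·y - 5·z, -5·y], [y, x, -2·z]].
At the point, J = [[0.000, 27.000, 6.500], [0.000, 10.000, -12.500], [2.500, 0.500, -4.000]].
det J = -1006.250.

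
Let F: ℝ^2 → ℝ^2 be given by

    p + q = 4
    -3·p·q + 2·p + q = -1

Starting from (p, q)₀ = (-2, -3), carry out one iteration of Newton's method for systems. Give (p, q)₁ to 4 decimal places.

(-11.7500, 15.7500)

At (-2, -3): F = (-9.0000, -24.0000).
Jacobian J = [[1, 1], [-3·q + 2, -3·p + 1]].
At the point, J = [[1.0000, 1.0000], [11.0000, 7.0000]] (det J = -4.0000).
Solving J·Δ = −F gives Δ = (-9.7500, 18.7500).
Then the next iterate is (p, q)₁ = (-11.7500, 15.7500).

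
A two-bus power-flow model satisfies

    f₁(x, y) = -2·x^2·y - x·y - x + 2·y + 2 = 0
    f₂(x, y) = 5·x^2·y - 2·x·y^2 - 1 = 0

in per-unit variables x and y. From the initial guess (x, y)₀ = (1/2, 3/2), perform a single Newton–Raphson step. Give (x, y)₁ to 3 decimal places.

(1.085, 1.717)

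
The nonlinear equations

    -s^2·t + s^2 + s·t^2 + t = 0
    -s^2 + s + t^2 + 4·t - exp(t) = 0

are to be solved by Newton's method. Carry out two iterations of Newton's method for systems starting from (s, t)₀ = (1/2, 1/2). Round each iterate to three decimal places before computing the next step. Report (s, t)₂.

At (1/2, 1/2): F = (0.750, 0.85128).
Jacobian J = [[-2·s·t + 2·s + t^2, -s^2 + 2·s·t + 1], [-2·s + 1, 2·t - exp(t) + 4]].
At the point, J = [[0.750, 1.250], [0.000, 3.35128]] (det J = 2.51346).
Solving J·Δ = −F gives Δ = (-0.577, -0.254).
Then the next iterate is (s, t)₁ = (-0.077, 0.246).
Round to (-0.077, 0.246) and repeat: F = (0.24581, -0.31731), J = [[-0.05560, 0.95619], [1.154, 3.21310]].
Δ = (0.853, -0.207), so (s, t)₂ = (0.776, 0.039).

(0.776, 0.039)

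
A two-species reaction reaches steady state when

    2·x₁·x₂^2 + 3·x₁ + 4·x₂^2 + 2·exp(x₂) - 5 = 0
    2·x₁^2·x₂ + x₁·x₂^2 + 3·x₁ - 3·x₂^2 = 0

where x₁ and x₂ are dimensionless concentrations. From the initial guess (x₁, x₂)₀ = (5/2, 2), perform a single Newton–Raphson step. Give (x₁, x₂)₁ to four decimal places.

At (5/2, 2): F = (53.278112, 30.5000).
Jacobian J = [[2·x₂^2 + 3, 4·x₁·x₂ + 8·x₂ + 2·exp(x₂)], [4·x₁·x₂ + x₂^2 + 3, 2·x₁^2 + 2·x₁·x₂ - 6·x₂]].
At the point, J = [[11.0000, 50.778112], [27.0000, 10.5000]] (det J = -1255.509029).
Solving J·Δ = −F gives Δ = (-0.7880, -0.8785).
Then the next iterate is (x₁, x₂)₁ = (1.7120, 1.1215).

(1.7120, 1.1215)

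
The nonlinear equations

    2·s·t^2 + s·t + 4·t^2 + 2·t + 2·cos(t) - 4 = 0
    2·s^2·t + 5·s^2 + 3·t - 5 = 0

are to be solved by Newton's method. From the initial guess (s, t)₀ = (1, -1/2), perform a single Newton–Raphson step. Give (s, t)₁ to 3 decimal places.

At (1, -1/2): F = (-2.24483, -2.500).
Jacobian J = [[2·t^2 + t, 4·s·t + s + 8·t - 2·sin(t) + 2], [4·s·t + 10·s, 2·s^2 + 3]].
At the point, J = [[0.000, -2.04115], [8.000, 5.000]] (det J = 16.32919).
Solving J·Δ = −F gives Δ = (1.000, -1.100).
Then the next iterate is (s, t)₁ = (2.000, -1.600).

(2.000, -1.600)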